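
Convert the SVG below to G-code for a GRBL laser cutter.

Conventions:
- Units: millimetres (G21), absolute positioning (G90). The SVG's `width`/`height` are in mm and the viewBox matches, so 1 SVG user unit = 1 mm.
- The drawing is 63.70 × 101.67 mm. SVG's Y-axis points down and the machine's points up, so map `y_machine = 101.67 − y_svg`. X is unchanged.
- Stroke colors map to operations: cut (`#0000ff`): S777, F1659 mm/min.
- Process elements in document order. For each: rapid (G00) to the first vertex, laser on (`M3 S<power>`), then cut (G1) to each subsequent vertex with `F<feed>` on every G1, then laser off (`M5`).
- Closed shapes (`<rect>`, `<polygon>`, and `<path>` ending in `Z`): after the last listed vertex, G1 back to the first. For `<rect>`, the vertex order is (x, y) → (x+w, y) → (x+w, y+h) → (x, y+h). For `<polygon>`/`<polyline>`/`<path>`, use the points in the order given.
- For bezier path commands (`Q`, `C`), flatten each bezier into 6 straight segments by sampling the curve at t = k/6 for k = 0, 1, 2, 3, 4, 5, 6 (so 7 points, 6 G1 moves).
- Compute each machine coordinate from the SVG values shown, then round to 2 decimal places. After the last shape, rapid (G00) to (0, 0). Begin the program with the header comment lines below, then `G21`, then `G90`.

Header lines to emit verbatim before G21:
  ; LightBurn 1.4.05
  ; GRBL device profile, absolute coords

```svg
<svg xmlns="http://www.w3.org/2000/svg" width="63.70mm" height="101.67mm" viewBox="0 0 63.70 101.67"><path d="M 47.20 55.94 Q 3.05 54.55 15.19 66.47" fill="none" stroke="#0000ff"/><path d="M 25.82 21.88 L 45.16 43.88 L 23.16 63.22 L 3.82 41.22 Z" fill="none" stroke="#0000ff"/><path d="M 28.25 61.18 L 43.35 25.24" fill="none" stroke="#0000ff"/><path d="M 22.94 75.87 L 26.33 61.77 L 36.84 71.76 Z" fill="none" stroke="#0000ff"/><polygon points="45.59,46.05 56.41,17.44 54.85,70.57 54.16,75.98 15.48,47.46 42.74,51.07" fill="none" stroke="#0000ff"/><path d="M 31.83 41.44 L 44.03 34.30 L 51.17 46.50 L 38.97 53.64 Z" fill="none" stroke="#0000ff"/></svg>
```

viewBox `0 0 63.70 101.67` with mm width/height → 1 unit = 1 mm. Flip: y_m = 101.67 − y_svg.

**Shape 1** — `<path>` quadratic bezier, stroke `#0000ff` → cut (S777, F1659). Control points (SVG): P0=(47.20,55.94), P1=(3.05,54.55), P2=(15.19,66.47); sampled at t=k/6. Machine vertices: (47.20,45.73) → (34.05,45.82) → (24.02,45.18) → (17.12,43.79) → (13.35,41.67) → (12.71,38.80) → (15.19,35.20). Open path.

**Shape 2** — `<path>` regular polygon, stroke `#0000ff` → cut (S777, F1659). Machine vertices: (25.82,79.79) → (45.16,57.79) → (23.16,38.45) → (3.82,60.45) → (25.82,79.79). Closed: final G1 returns to the first vertex.

**Shape 3** — `<path>` line segment, stroke `#0000ff` → cut (S777, F1659). Machine vertices: (28.25,40.49) → (43.35,76.43). Open path.

**Shape 4** — `<path>` regular polygon, stroke `#0000ff` → cut (S777, F1659). Machine vertices: (22.94,25.80) → (26.33,39.90) → (36.84,29.91) → (22.94,25.80). Closed: final G1 returns to the first vertex.

**Shape 5** — `<polygon>` closed polygon, stroke `#0000ff` → cut (S777, F1659). Machine vertices: (45.59,55.62) → (56.41,84.23) → (54.85,31.10) → (54.16,25.69) → (15.48,54.21) → (42.74,50.60) → (45.59,55.62). Closed: final G1 returns to the first vertex.

**Shape 6** — `<path>` regular polygon, stroke `#0000ff` → cut (S777, F1659). Machine vertices: (31.83,60.23) → (44.03,67.37) → (51.17,55.17) → (38.97,48.03) → (31.83,60.23). Closed: final G1 returns to the first vertex.

; LightBurn 1.4.05
; GRBL device profile, absolute coords
G21
G90
G00 X47.20 Y45.73
M3 S777
G1 X34.05 Y45.82 F1659
G1 X24.02 Y45.18 F1659
G1 X17.12 Y43.79 F1659
G1 X13.35 Y41.67 F1659
G1 X12.71 Y38.80 F1659
G1 X15.19 Y35.20 F1659
M5
G00 X25.82 Y79.79
M3 S777
G1 X45.16 Y57.79 F1659
G1 X23.16 Y38.45 F1659
G1 X3.82 Y60.45 F1659
G1 X25.82 Y79.79 F1659
M5
G00 X28.25 Y40.49
M3 S777
G1 X43.35 Y76.43 F1659
M5
G00 X22.94 Y25.80
M3 S777
G1 X26.33 Y39.90 F1659
G1 X36.84 Y29.91 F1659
G1 X22.94 Y25.80 F1659
M5
G00 X45.59 Y55.62
M3 S777
G1 X56.41 Y84.23 F1659
G1 X54.85 Y31.10 F1659
G1 X54.16 Y25.69 F1659
G1 X15.48 Y54.21 F1659
G1 X42.74 Y50.60 F1659
G1 X45.59 Y55.62 F1659
M5
G00 X31.83 Y60.23
M3 S777
G1 X44.03 Y67.37 F1659
G1 X51.17 Y55.17 F1659
G1 X38.97 Y48.03 F1659
G1 X31.83 Y60.23 F1659
M5
G00 X0.00 Y0.00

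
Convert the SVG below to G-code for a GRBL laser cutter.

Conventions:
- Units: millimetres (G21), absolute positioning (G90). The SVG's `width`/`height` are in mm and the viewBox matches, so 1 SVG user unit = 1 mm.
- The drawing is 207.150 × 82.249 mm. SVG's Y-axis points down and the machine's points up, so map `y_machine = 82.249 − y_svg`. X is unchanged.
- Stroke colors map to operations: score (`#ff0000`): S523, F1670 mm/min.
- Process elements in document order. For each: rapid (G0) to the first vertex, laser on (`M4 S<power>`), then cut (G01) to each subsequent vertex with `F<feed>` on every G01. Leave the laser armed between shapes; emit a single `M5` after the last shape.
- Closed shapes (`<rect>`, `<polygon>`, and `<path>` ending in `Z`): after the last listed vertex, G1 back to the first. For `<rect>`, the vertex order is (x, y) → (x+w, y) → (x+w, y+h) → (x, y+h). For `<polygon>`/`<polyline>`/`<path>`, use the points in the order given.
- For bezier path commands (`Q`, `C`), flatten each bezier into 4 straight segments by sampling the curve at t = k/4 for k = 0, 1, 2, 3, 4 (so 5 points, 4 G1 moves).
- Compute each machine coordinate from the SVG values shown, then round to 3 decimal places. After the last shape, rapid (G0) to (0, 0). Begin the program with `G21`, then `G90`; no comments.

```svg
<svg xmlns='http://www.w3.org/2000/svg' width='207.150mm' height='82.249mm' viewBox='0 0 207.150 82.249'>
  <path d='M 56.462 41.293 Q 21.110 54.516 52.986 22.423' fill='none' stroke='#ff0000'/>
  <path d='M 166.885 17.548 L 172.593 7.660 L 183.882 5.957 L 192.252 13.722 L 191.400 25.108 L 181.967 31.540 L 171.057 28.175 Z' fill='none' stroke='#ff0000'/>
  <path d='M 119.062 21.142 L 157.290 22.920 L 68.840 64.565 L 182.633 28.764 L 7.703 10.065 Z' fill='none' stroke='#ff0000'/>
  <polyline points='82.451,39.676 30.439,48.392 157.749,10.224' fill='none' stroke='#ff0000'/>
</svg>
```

1 u = 1 mm; y_m = 82.249 − y.

[1] `<path>` quadratic bezier, #ff0000→score S523 F1670: (56.462,40.956) → (42.988,37.177) → (37.917,39.062) → (41.250,46.612) → (52.986,59.826)

[2] `<path>` regular polygon, #ff0000→score S523 F1670: (166.885,64.701) → (172.593,74.589) → (183.882,76.292) → (192.252,68.527) → (191.400,57.141) → (181.967,50.709) → (171.057,54.074) → (166.885,64.701) (closed)

[3] `<path>` closed polygon, #ff0000→score S523 F1670: (119.062,61.107) → (157.290,59.329) → (68.840,17.684) → (182.633,53.485) → (7.703,72.184) → (119.062,61.107) (closed)

[4] `<polyline>` open polyline, #ff0000→score S523 F1670: (82.451,42.573) → (30.439,33.857) → (157.749,72.025)

G21
G90
G0 X56.462 Y40.956
M4 S523
G01 X42.988 Y37.177 F1670
G01 X37.917 Y39.062 F1670
G01 X41.250 Y46.612 F1670
G01 X52.986 Y59.826 F1670
G0 X166.885 Y64.701
M4 S523
G01 X172.593 Y74.589 F1670
G01 X183.882 Y76.292 F1670
G01 X192.252 Y68.527 F1670
G01 X191.400 Y57.141 F1670
G01 X181.967 Y50.709 F1670
G01 X171.057 Y54.074 F1670
G01 X166.885 Y64.701 F1670
G0 X119.062 Y61.107
M4 S523
G01 X157.290 Y59.329 F1670
G01 X68.840 Y17.684 F1670
G01 X182.633 Y53.485 F1670
G01 X7.703 Y72.184 F1670
G01 X119.062 Y61.107 F1670
G0 X82.451 Y42.573
M4 S523
G01 X30.439 Y33.857 F1670
G01 X157.749 Y72.025 F1670
M5
G0 X0.000 Y0.000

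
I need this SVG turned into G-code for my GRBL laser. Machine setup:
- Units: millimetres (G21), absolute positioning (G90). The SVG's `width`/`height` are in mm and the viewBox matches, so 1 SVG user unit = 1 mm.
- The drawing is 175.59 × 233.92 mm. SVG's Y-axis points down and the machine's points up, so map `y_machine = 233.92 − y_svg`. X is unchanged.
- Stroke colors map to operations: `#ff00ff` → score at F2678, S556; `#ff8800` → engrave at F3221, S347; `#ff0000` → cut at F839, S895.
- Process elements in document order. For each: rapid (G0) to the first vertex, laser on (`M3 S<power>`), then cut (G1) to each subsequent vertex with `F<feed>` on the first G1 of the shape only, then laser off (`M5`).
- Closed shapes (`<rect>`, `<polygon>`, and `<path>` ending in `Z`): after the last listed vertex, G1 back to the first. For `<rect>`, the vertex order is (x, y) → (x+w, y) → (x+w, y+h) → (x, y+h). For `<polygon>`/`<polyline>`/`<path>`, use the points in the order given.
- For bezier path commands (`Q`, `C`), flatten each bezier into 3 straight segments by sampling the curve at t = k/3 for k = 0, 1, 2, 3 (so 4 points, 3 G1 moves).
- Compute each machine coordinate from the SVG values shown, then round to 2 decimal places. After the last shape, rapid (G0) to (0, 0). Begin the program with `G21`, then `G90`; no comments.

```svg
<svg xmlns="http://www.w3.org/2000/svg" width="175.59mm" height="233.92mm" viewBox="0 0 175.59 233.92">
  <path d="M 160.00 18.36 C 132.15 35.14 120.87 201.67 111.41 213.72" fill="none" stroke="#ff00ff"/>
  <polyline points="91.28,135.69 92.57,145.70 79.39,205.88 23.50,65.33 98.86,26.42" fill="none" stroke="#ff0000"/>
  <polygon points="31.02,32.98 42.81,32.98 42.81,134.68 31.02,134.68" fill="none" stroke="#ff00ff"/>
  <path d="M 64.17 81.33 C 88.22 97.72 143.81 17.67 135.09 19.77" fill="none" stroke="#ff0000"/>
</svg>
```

Since the viewBox matches the mm dimensions, user units are millimetres directly. The only transform is the Y-flip y_m = 233.92 − y_svg.

Shape 1 is a cubic bezier drawn with `<path>`. Its stroke #ff00ff means score at S556, F2678. After flipping Y the toolpath is (160.00,215.56) → (137.13,160.13) → (122.02,72.48) → (111.41,20.20).

Shape 2 is a open polyline drawn with `<polyline>`. Its stroke #ff0000 means cut at S895, F839. After flipping Y the toolpath is (91.28,98.23) → (92.57,88.22) → (79.39,28.04) → (23.50,168.59) → (98.86,207.50).

Shape 3 is a rectangle drawn with `<polygon>`. Its stroke #ff00ff means score at S556, F2678. After flipping Y the toolpath is (31.02,200.94) → (42.81,200.94) → (42.81,99.24) → (31.02,99.24) → (31.02,200.94), returning to the start.

Shape 4 is a cubic bezier drawn with `<path>`. Its stroke #ff0000 means cut at S895, F839. After flipping Y the toolpath is (64.17,152.59) → (95.18,161.73) → (125.92,195.48) → (135.09,214.15).

G21
G90
G0 X160.00 Y215.56
M3 S556
G1 X137.13 Y160.13 F2678
G1 X122.02 Y72.48
G1 X111.41 Y20.20
M5
G0 X91.28 Y98.23
M3 S895
G1 X92.57 Y88.22 F839
G1 X79.39 Y28.04
G1 X23.50 Y168.59
G1 X98.86 Y207.50
M5
G0 X31.02 Y200.94
M3 S556
G1 X42.81 Y200.94 F2678
G1 X42.81 Y99.24
G1 X31.02 Y99.24
G1 X31.02 Y200.94
M5
G0 X64.17 Y152.59
M3 S895
G1 X95.18 Y161.73 F839
G1 X125.92 Y195.48
G1 X135.09 Y214.15
M5
G0 X0.00 Y0.00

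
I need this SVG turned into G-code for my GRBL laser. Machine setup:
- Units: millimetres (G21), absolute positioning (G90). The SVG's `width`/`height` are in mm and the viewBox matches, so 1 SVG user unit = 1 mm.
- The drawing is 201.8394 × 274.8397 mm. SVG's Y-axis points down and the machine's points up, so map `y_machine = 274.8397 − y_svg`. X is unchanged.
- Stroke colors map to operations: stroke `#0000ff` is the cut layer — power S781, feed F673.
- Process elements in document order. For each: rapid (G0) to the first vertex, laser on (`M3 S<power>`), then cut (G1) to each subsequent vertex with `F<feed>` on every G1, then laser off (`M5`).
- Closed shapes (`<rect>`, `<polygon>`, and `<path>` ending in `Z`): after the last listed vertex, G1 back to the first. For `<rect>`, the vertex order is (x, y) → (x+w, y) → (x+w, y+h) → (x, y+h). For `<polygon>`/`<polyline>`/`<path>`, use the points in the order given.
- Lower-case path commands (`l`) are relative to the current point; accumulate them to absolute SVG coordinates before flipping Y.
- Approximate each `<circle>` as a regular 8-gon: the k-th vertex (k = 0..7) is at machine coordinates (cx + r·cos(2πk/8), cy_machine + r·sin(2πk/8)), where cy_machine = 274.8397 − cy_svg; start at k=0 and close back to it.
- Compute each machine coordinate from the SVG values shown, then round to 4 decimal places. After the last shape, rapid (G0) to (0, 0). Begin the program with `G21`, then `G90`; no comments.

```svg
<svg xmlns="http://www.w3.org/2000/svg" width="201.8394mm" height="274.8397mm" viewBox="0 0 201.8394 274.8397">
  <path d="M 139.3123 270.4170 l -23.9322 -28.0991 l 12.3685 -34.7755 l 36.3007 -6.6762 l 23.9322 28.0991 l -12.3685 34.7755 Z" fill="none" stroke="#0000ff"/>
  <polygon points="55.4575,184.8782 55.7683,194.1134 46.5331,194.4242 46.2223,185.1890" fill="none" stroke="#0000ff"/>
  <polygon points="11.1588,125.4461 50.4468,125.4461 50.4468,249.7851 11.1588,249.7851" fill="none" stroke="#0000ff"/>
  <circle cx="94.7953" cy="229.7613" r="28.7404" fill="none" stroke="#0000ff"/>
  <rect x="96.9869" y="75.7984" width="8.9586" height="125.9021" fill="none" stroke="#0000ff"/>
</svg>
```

1 u = 1 mm; y_m = 274.8397 − y.

[1] `<path>` regular polygon, #0000ff→cut S781 F673: (139.3123,4.4227) → (115.3801,32.5218) → (127.7486,67.2973) → (164.0493,73.9735) → (187.9815,45.8744) → (175.6130,11.0989) → (139.3123,4.4227) (closed)

[2] `<polygon>` regular polygon, #0000ff→cut S781 F673: (55.4575,89.9615) → (55.7683,80.7263) → (46.5331,80.4155) → (46.2223,89.6507) → (55.4575,89.9615) (closed)

[3] `<polygon>` rectangle, #0000ff→cut S781 F673: (11.1588,149.3936) → (50.4468,149.3936) → (50.4468,25.0546) → (11.1588,25.0546) → (11.1588,149.3936) (closed)

[4] `<circle>` circle, #0000ff→cut S781 F673: (123.5357,45.0784) → (115.1178,65.4009) → (94.7953,73.8188) → (74.4728,65.4009) → (66.0549,45.0784) → (74.4728,24.7559) → (94.7953,16.3380) → (115.1178,24.7559) → (123.5357,45.0784) (closed)

[5] `<rect>` rectangle, #0000ff→cut S781 F673: (96.9869,199.0413) → (105.9455,199.0413) → (105.9455,73.1392) → (96.9869,73.1392) → (96.9869,199.0413) (closed)

G21
G90
G0 X139.3123 Y4.4227
M3 S781
G1 X115.3801 Y32.5218 F673
G1 X127.7486 Y67.2973 F673
G1 X164.0493 Y73.9735 F673
G1 X187.9815 Y45.8744 F673
G1 X175.6130 Y11.0989 F673
G1 X139.3123 Y4.4227 F673
M5
G0 X55.4575 Y89.9615
M3 S781
G1 X55.7683 Y80.7263 F673
G1 X46.5331 Y80.4155 F673
G1 X46.2223 Y89.6507 F673
G1 X55.4575 Y89.9615 F673
M5
G0 X11.1588 Y149.3936
M3 S781
G1 X50.4468 Y149.3936 F673
G1 X50.4468 Y25.0546 F673
G1 X11.1588 Y25.0546 F673
G1 X11.1588 Y149.3936 F673
M5
G0 X123.5357 Y45.0784
M3 S781
G1 X115.1178 Y65.4009 F673
G1 X94.7953 Y73.8188 F673
G1 X74.4728 Y65.4009 F673
G1 X66.0549 Y45.0784 F673
G1 X74.4728 Y24.7559 F673
G1 X94.7953 Y16.3380 F673
G1 X115.1178 Y24.7559 F673
G1 X123.5357 Y45.0784 F673
M5
G0 X96.9869 Y199.0413
M3 S781
G1 X105.9455 Y199.0413 F673
G1 X105.9455 Y73.1392 F673
G1 X96.9869 Y73.1392 F673
G1 X96.9869 Y199.0413 F673
M5
G0 X0.0000 Y0.0000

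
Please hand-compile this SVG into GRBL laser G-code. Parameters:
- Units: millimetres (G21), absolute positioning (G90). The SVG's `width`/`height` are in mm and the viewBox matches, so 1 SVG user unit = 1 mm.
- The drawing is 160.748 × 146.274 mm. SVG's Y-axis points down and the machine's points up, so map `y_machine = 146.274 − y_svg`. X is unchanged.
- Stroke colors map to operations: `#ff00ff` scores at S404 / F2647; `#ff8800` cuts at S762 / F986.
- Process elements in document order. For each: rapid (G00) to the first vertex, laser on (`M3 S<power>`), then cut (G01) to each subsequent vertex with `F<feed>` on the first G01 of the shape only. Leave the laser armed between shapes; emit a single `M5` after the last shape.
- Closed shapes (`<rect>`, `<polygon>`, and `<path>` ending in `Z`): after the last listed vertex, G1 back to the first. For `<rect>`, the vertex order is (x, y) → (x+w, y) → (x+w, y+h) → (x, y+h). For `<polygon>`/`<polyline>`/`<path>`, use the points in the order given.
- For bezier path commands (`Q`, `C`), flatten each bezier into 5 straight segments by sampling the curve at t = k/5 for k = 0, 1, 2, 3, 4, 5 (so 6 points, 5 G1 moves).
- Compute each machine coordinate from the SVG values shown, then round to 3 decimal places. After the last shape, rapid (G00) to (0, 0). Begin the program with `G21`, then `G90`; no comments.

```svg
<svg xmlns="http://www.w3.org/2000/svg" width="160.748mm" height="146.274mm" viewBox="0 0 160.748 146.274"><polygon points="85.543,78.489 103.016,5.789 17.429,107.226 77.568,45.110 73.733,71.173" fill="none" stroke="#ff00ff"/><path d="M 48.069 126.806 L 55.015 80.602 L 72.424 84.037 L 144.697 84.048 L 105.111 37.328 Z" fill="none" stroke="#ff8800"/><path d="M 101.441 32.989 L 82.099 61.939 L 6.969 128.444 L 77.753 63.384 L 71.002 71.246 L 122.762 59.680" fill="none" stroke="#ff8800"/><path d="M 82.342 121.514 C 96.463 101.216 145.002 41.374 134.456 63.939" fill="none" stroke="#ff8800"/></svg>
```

viewBox `0 0 160.748 146.274` with mm width/height → 1 unit = 1 mm. Flip: y_m = 146.274 − y_svg.

**Shape 1** — `<polygon>` closed polygon, stroke `#ff00ff` → score (S404, F2647). Machine vertices: (85.543,67.785) → (103.016,140.485) → (17.429,39.048) → (77.568,101.164) → (73.733,75.101) → (85.543,67.785). Closed: final G1 returns to the first vertex.

**Shape 2** — `<path>` closed polygon, stroke `#ff8800` → cut (S762, F986). Machine vertices: (48.069,19.468) → (55.015,65.672) → (72.424,62.237) → (144.697,62.226) → (105.111,108.946) → (48.069,19.468). Closed: final G1 returns to the first vertex.

**Shape 3** — `<path>` open polyline, stroke `#ff8800` → cut (S762, F986). Machine vertices: (101.441,113.285) → (82.099,84.335) → (6.969,17.830) → (77.753,82.890) → (71.002,75.028) → (122.762,86.594). Open path.

**Shape 4** — `<path>` cubic bezier, stroke `#ff8800` → cut (S762, F986). Control points (SVG): P0=(82.342,121.514), P1=(96.463,101.216), P2=(145.002,41.374), P3=(134.456,63.939); sampled at t=k/5. Machine vertices: (82.342,24.760) → (94.197,40.708) → (109.824,60.294) → (124.735,77.663) → (134.441,86.961) → (134.456,82.335). Open path.

G21
G90
G00 X85.543 Y67.785
M3 S404
G01 X103.016 Y140.485 F2647
G01 X17.429 Y39.048
G01 X77.568 Y101.164
G01 X73.733 Y75.101
G01 X85.543 Y67.785
G00 X48.069 Y19.468
M3 S762
G01 X55.015 Y65.672 F986
G01 X72.424 Y62.237
G01 X144.697 Y62.226
G01 X105.111 Y108.946
G01 X48.069 Y19.468
G00 X101.441 Y113.285
M3 S762
G01 X82.099 Y84.335 F986
G01 X6.969 Y17.830
G01 X77.753 Y82.890
G01 X71.002 Y75.028
G01 X122.762 Y86.594
G00 X82.342 Y24.760
M3 S762
G01 X94.197 Y40.708 F986
G01 X109.824 Y60.294
G01 X124.735 Y77.663
G01 X134.441 Y86.961
G01 X134.456 Y82.335
M5
G00 X0.000 Y0.000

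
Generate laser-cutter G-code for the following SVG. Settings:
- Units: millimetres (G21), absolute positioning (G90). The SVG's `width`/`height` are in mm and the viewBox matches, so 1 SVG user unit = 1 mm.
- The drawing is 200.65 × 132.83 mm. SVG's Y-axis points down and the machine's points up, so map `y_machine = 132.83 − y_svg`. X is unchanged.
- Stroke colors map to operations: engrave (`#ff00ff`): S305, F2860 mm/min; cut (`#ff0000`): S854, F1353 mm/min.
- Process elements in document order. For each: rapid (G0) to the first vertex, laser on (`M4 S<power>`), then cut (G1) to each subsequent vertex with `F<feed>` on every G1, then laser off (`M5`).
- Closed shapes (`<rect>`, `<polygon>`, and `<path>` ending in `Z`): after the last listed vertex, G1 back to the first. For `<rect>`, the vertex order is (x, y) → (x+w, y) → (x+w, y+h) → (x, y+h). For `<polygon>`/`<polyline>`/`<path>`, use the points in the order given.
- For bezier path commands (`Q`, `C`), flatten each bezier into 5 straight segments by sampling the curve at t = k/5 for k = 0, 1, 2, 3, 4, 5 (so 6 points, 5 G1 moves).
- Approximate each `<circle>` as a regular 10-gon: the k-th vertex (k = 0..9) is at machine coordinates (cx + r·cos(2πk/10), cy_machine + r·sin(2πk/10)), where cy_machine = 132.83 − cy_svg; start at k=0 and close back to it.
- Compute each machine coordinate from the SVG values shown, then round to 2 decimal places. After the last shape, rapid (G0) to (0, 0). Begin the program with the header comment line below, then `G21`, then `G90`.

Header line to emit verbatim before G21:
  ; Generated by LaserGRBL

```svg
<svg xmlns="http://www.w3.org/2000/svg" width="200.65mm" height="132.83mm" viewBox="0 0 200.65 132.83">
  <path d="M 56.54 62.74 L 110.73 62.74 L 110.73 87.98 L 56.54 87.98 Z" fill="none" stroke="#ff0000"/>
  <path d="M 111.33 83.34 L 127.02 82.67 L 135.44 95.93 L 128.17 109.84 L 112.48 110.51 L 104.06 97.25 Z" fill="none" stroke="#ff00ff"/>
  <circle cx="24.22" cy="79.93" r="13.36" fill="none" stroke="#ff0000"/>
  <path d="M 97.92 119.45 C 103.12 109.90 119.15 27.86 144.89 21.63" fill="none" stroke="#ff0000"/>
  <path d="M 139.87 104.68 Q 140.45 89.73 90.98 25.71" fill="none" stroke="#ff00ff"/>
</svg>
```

viewBox `0 0 200.65 132.83` with mm width/height → 1 unit = 1 mm. Flip: y_m = 132.83 − y_svg.

**Shape 1** — `<path>` rectangle, stroke `#ff0000` → cut (S854, F1353). Machine vertices: (56.54,70.09) → (110.73,70.09) → (110.73,44.85) → (56.54,44.85) → (56.54,70.09). Closed: final G1 returns to the first vertex.

**Shape 2** — `<path>` regular polygon, stroke `#ff00ff` → engrave (S305, F2860). Machine vertices: (111.33,49.49) → (127.02,50.16) → (135.44,36.90) → (128.17,22.99) → (112.48,22.32) → (104.06,35.58) → (111.33,49.49). Closed: final G1 returns to the first vertex.

**Shape 3** — `<circle>` circle, stroke `#ff0000` → cut (S854, F1353). Machine vertices: (37.58,52.90) → (35.03,60.75) → (28.35,65.61) → (20.09,65.61) → (13.41,60.75) → (10.86,52.90) → (13.41,45.05) → (20.09,40.19) → (28.35,40.19) → (35.03,45.05) → (37.58,52.90). Closed: final G1 returns to the first vertex.

**Shape 4** — `<path>` cubic bezier, stroke `#ff0000` → cut (S854, F1353). Control points (SVG): P0=(97.92,119.45), P1=(103.12,109.90), P2=(119.15,27.86), P3=(144.89,21.63); sampled at t=k/5. Machine vertices: (97.92,13.38) → (102.33,26.62) → (109.29,50.14) → (118.73,76.83) → (130.62,99.55) → (144.89,111.20). Open path.

**Shape 5** — `<path>` quadratic bezier, stroke `#ff00ff` → engrave (S305, F2860). Control points (SVG): P0=(139.87,104.68), P1=(140.45,89.73), P2=(90.98,25.71); sampled at t=k/5. Machine vertices: (139.87,28.15) → (138.10,36.09) → (132.33,47.96) → (122.55,63.76) → (108.77,83.47) → (90.98,107.12). Open path.

; Generated by LaserGRBL
G21
G90
G0 X56.54 Y70.09
M4 S854
G1 X110.73 Y70.09 F1353
G1 X110.73 Y44.85 F1353
G1 X56.54 Y44.85 F1353
G1 X56.54 Y70.09 F1353
M5
G0 X111.33 Y49.49
M4 S305
G1 X127.02 Y50.16 F2860
G1 X135.44 Y36.90 F2860
G1 X128.17 Y22.99 F2860
G1 X112.48 Y22.32 F2860
G1 X104.06 Y35.58 F2860
G1 X111.33 Y49.49 F2860
M5
G0 X37.58 Y52.90
M4 S854
G1 X35.03 Y60.75 F1353
G1 X28.35 Y65.61 F1353
G1 X20.09 Y65.61 F1353
G1 X13.41 Y60.75 F1353
G1 X10.86 Y52.90 F1353
G1 X13.41 Y45.05 F1353
G1 X20.09 Y40.19 F1353
G1 X28.35 Y40.19 F1353
G1 X35.03 Y45.05 F1353
G1 X37.58 Y52.90 F1353
M5
G0 X97.92 Y13.38
M4 S854
G1 X102.33 Y26.62 F1353
G1 X109.29 Y50.14 F1353
G1 X118.73 Y76.83 F1353
G1 X130.62 Y99.55 F1353
G1 X144.89 Y111.20 F1353
M5
G0 X139.87 Y28.15
M4 S305
G1 X138.10 Y36.09 F2860
G1 X132.33 Y47.96 F2860
G1 X122.55 Y63.76 F2860
G1 X108.77 Y83.47 F2860
G1 X90.98 Y107.12 F2860
M5
G0 X0.00 Y0.00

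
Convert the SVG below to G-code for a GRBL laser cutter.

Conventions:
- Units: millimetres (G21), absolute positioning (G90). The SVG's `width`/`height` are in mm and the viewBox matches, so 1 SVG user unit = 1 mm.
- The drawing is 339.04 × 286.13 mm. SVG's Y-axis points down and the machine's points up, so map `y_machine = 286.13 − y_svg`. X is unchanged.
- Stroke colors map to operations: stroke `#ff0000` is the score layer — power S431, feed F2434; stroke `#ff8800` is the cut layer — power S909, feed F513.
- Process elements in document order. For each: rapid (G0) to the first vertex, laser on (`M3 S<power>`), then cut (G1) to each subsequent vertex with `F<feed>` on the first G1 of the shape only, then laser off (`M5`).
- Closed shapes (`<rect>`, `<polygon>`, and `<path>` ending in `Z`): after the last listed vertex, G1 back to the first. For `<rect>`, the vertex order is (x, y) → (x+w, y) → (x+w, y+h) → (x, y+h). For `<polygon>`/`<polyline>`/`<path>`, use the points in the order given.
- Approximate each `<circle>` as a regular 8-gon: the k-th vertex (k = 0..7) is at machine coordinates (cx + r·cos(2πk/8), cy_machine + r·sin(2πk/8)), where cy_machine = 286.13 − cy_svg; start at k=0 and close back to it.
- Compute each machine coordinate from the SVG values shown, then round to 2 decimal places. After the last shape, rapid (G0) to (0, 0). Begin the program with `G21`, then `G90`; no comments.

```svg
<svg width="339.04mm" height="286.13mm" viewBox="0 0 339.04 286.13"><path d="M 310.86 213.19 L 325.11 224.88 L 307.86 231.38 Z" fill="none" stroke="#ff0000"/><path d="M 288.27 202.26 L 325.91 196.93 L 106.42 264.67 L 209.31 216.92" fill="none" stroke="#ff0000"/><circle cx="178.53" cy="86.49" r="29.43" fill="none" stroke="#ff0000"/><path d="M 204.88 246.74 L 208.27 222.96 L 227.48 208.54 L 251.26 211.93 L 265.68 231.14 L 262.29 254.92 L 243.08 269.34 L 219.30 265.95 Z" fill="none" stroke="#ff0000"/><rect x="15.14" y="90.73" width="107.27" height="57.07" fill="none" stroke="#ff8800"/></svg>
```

G21
G90
G0 X310.86 Y72.94
M3 S431
G1 X325.11 Y61.25 F2434
G1 X307.86 Y54.75
G1 X310.86 Y72.94
M5
G0 X288.27 Y83.87
M3 S431
G1 X325.91 Y89.20 F2434
G1 X106.42 Y21.46
G1 X209.31 Y69.21
M5
G0 X207.96 Y199.64
M3 S431
G1 X199.34 Y220.45 F2434
G1 X178.53 Y229.07
G1 X157.72 Y220.45
G1 X149.10 Y199.64
G1 X157.72 Y178.83
G1 X178.53 Y170.21
G1 X199.34 Y178.83
G1 X207.96 Y199.64
M5
G0 X204.88 Y39.39
M3 S431
G1 X208.27 Y63.17 F2434
G1 X227.48 Y77.59
G1 X251.26 Y74.20
G1 X265.68 Y54.99
G1 X262.29 Y31.21
G1 X243.08 Y16.79
G1 X219.30 Y20.18
G1 X204.88 Y39.39
M5
G0 X15.14 Y195.40
M3 S909
G1 X122.41 Y195.40 F513
G1 X122.41 Y138.33
G1 X15.14 Y138.33
G1 X15.14 Y195.40
M5
G0 X0.00 Y0.00

Since the viewBox matches the mm dimensions, user units are millimetres directly. The only transform is the Y-flip y_m = 286.13 − y_svg.

Shape 1 is a regular polygon drawn with `<path>`. Its stroke #ff0000 means score at S431, F2434. After flipping Y the toolpath is (310.86,72.94) → (325.11,61.25) → (307.86,54.75) → (310.86,72.94), returning to the start.

Shape 2 is a open polyline drawn with `<path>`. Its stroke #ff0000 means score at S431, F2434. After flipping Y the toolpath is (288.27,83.87) → (325.91,89.20) → (106.42,21.46) → (209.31,69.21).

Shape 3 is a circle drawn with `<circle>`. Its stroke #ff0000 means score at S431, F2434. After flipping Y the toolpath is (207.96,199.64) → (199.34,220.45) → (178.53,229.07) → (157.72,220.45) → (149.10,199.64) → (157.72,178.83) → (178.53,170.21) → (199.34,178.83) → (207.96,199.64), returning to the start.

Shape 4 is a regular polygon drawn with `<path>`. Its stroke #ff0000 means score at S431, F2434. After flipping Y the toolpath is (204.88,39.39) → (208.27,63.17) → (227.48,77.59) → (251.26,74.20) → (265.68,54.99) → (262.29,31.21) → (243.08,16.79) → (219.30,20.18) → (204.88,39.39), returning to the start.

Shape 5 is a rectangle drawn with `<rect>`. Its stroke #ff8800 means cut at S909, F513. After flipping Y the toolpath is (15.14,195.40) → (122.41,195.40) → (122.41,138.33) → (15.14,138.33) → (15.14,195.40), returning to the start.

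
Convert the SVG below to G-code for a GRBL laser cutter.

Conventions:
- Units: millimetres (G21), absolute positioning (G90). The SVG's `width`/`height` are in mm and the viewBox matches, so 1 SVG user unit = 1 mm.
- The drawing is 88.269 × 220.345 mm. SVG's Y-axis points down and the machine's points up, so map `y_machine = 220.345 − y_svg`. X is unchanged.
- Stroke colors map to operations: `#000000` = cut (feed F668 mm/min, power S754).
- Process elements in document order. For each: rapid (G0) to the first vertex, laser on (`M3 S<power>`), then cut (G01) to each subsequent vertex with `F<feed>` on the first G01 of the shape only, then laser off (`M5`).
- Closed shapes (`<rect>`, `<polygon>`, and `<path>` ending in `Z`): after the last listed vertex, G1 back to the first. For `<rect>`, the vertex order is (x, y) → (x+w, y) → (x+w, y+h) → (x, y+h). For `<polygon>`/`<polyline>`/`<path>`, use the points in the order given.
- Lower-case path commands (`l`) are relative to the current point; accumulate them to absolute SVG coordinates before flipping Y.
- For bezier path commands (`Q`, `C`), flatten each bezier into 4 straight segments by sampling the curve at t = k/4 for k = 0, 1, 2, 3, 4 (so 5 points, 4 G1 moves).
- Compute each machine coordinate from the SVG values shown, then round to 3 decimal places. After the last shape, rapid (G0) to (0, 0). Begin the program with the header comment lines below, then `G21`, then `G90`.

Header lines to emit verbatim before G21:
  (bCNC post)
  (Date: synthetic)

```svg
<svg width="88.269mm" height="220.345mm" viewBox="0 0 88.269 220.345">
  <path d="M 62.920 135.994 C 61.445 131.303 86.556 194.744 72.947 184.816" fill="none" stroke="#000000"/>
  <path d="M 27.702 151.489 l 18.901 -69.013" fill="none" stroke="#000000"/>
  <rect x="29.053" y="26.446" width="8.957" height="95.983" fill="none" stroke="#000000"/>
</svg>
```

(bCNC post)
(Date: synthetic)
G21
G90
G0 X62.920 Y84.351
M3 S754
G01 X65.778 Y77.305 F668
G01 X72.484 Y57.976
G01 X76.914 Y39.629
G01 X72.947 Y35.529
M5
G0 X27.702 Y68.856
M3 S754
G01 X46.603 Y137.869 F668
M5
G0 X29.053 Y193.899
M3 S754
G01 X38.010 Y193.899 F668
G01 X38.010 Y97.916
G01 X29.053 Y97.916
G01 X29.053 Y193.899
M5
G0 X0.000 Y0.000

1 u = 1 mm; y_m = 220.345 − y.

[1] `<path>` cubic bezier, #000000→cut S754 F668: (62.920,84.351) → (65.778,77.305) → (72.484,57.976) → (76.914,39.629) → (72.947,35.529)

[2] `<path>` line segment, #000000→cut S754 F668: (27.702,68.856) → (46.603,137.869)

[3] `<rect>` rectangle, #000000→cut S754 F668: (29.053,193.899) → (38.010,193.899) → (38.010,97.916) → (29.053,97.916) → (29.053,193.899) (closed)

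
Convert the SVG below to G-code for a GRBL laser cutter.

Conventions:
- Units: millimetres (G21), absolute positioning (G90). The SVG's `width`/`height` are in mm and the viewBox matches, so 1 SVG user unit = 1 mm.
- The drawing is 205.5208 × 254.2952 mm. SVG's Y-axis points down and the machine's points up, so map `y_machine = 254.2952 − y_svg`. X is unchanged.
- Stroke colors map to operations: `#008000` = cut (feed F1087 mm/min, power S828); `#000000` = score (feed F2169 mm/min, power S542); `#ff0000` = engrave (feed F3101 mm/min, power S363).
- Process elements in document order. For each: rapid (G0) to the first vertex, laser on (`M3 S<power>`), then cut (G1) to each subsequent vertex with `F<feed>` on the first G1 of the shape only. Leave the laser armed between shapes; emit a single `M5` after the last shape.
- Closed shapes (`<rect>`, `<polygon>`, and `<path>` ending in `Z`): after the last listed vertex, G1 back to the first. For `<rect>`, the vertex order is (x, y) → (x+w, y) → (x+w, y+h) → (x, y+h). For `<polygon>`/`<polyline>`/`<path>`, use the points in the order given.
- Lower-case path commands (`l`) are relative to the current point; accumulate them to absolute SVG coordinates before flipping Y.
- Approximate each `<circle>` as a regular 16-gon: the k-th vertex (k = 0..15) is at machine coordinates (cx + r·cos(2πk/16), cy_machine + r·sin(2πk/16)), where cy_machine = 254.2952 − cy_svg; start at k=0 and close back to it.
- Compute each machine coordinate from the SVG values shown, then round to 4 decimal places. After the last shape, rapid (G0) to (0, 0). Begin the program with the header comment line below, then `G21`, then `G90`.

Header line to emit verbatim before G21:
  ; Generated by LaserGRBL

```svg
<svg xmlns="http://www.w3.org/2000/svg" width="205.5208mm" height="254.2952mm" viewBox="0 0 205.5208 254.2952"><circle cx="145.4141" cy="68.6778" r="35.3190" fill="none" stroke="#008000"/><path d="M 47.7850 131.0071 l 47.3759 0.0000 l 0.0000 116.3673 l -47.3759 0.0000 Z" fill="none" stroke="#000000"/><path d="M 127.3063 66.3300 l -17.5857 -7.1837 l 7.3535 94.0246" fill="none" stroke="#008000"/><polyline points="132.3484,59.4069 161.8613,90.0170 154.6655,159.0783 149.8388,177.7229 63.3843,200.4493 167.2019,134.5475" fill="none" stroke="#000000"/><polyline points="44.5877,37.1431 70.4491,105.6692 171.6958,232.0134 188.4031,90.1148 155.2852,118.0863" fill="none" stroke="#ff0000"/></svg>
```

Since the viewBox matches the mm dimensions, user units are millimetres directly. The only transform is the Y-flip y_m = 254.2952 − y_svg.

Shape 1 is a circle drawn with `<circle>`. Its stroke #008000 means cut at S828, F1087. After flipping Y the toolpath is (180.7331,185.6174) → (178.0446,199.1334) → (170.3884,210.5917) → (158.9301,218.2479) → (145.4141,220.9364) → (131.8981,218.2479) → (120.4398,210.5917) → (112.7836,199.1334) → (110.0951,185.6174) → (112.7836,172.1014) → (120.4398,160.6431) → (131.8981,152.9869) → (145.4141,150.2984) → (158.9301,152.9869) → (170.3884,160.6431) → (178.0446,172.1014) → (180.7331,185.6174), returning to the start.

Shape 2 is a rectangle drawn with `<path>`. Its stroke #000000 means score at S542, F2169. After flipping Y the toolpath is (47.7850,123.2881) → (95.1609,123.2881) → (95.1609,6.9208) → (47.7850,6.9208) → (47.7850,123.2881), returning to the start.

Shape 3 is a open polyline drawn with `<path>`. Its stroke #008000 means cut at S828, F1087. After flipping Y the toolpath is (127.3063,187.9652) → (109.7206,195.1489) → (117.0741,101.1243).

Shape 4 is a open polyline drawn with `<polyline>`. Its stroke #000000 means score at S542, F2169. After flipping Y the toolpath is (132.3484,194.8883) → (161.8613,164.2782) → (154.6655,95.2169) → (149.8388,76.5723) → (63.3843,53.8459) → (167.2019,119.7477).

Shape 5 is a open polyline drawn with `<polyline>`. Its stroke #ff0000 means engrave at S363, F3101. After flipping Y the toolpath is (44.5877,217.1521) → (70.4491,148.6260) → (171.6958,22.2818) → (188.4031,164.1804) → (155.2852,136.2089).

; Generated by LaserGRBL
G21
G90
G0 X180.7331 Y185.6174
M3 S828
G1 X178.0446 Y199.1334 F1087
G1 X170.3884 Y210.5917
G1 X158.9301 Y218.2479
G1 X145.4141 Y220.9364
G1 X131.8981 Y218.2479
G1 X120.4398 Y210.5917
G1 X112.7836 Y199.1334
G1 X110.0951 Y185.6174
G1 X112.7836 Y172.1014
G1 X120.4398 Y160.6431
G1 X131.8981 Y152.9869
G1 X145.4141 Y150.2984
G1 X158.9301 Y152.9869
G1 X170.3884 Y160.6431
G1 X178.0446 Y172.1014
G1 X180.7331 Y185.6174
G0 X47.7850 Y123.2881
M3 S542
G1 X95.1609 Y123.2881 F2169
G1 X95.1609 Y6.9208
G1 X47.7850 Y6.9208
G1 X47.7850 Y123.2881
G0 X127.3063 Y187.9652
M3 S828
G1 X109.7206 Y195.1489 F1087
G1 X117.0741 Y101.1243
G0 X132.3484 Y194.8883
M3 S542
G1 X161.8613 Y164.2782 F2169
G1 X154.6655 Y95.2169
G1 X149.8388 Y76.5723
G1 X63.3843 Y53.8459
G1 X167.2019 Y119.7477
G0 X44.5877 Y217.1521
M3 S363
G1 X70.4491 Y148.6260 F3101
G1 X171.6958 Y22.2818
G1 X188.4031 Y164.1804
G1 X155.2852 Y136.2089
M5
G0 X0.0000 Y0.0000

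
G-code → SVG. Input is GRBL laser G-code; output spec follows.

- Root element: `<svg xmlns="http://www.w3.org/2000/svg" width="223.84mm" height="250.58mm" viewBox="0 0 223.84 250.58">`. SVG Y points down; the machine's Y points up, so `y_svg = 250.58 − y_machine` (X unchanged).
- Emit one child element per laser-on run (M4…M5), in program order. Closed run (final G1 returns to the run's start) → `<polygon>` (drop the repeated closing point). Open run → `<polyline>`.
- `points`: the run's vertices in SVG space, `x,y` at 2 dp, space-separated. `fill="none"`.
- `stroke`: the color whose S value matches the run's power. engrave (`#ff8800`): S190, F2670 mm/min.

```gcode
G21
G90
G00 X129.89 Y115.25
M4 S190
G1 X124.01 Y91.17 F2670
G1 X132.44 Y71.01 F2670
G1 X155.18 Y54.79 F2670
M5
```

<svg xmlns="http://www.w3.org/2000/svg" width="223.84mm" height="250.58mm" viewBox="0 0 223.84 250.58">
  <polyline points="129.89,135.33 124.01,159.41 132.44,179.57 155.18,195.79" fill="none" stroke="#ff8800"/>
</svg>

Machine Y-up, SVG Y-down with viewBox height 250.58, so y_svg = 250.58 − y_machine; X carries over. Every run uses S190, so all elements get stroke `#ff8800` (engrave).

Run 1: The run is open, so emit a `<polyline>` with points (Y-flipped): 129.89,135.33 124.01,159.41 132.44,179.57 155.18,195.79.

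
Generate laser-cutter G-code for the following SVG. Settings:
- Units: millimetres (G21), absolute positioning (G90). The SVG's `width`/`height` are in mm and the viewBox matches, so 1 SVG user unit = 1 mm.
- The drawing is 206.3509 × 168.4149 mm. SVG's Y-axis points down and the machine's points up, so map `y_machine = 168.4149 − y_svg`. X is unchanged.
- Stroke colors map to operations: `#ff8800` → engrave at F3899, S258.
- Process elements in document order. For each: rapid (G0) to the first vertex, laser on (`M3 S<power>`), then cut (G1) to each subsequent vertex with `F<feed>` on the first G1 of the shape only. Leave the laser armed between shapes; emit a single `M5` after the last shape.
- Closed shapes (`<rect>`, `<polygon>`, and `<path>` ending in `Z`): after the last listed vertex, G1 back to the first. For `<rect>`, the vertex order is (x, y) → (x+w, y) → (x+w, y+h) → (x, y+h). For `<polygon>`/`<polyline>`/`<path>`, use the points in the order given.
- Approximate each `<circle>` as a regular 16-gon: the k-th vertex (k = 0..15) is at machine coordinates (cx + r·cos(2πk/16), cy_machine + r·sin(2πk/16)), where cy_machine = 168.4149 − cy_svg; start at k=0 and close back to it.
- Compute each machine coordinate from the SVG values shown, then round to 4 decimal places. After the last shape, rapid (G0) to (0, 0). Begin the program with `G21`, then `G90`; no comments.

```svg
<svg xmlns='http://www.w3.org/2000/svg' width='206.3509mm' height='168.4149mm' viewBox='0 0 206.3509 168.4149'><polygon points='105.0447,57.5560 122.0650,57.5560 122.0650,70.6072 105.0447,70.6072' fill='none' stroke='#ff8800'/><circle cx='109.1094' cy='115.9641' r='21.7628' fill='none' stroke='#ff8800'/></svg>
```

G21
G90
G0 X105.0447 Y110.8589
M3 S258
G1 X122.0650 Y110.8589 F3899
G1 X122.0650 Y97.8077
G1 X105.0447 Y97.8077
G1 X105.0447 Y110.8589
G0 X130.8722 Y52.4508
M3 S258
G1 X129.2156 Y60.7791 F3899
G1 X124.4980 Y67.8394
G1 X117.4377 Y72.5570
G1 X109.1094 Y74.2136
G1 X100.7811 Y72.5570
G1 X93.7208 Y67.8394
G1 X89.0032 Y60.7791
G1 X87.3466 Y52.4508
G1 X89.0032 Y44.1225
G1 X93.7208 Y37.0622
G1 X100.7811 Y32.3446
G1 X109.1094 Y30.6880
G1 X117.4377 Y32.3446
G1 X124.4980 Y37.0622
G1 X129.2156 Y44.1225
G1 X130.8722 Y52.4508
M5
G0 X0.0000 Y0.0000

Since the viewBox matches the mm dimensions, user units are millimetres directly. The only transform is the Y-flip y_m = 168.4149 − y_svg.

Shape 1 is a rectangle drawn with `<polygon>`. Its stroke #ff8800 means engrave at S258, F3899. After flipping Y the toolpath is (105.0447,110.8589) → (122.0650,110.8589) → (122.0650,97.8077) → (105.0447,97.8077) → (105.0447,110.8589), returning to the start.

Shape 2 is a circle drawn with `<circle>`. Its stroke #ff8800 means engrave at S258, F3899. After flipping Y the toolpath is (130.8722,52.4508) → (129.2156,60.7791) → (124.4980,67.8394) → (117.4377,72.5570) → (109.1094,74.2136) → (100.7811,72.5570) → (93.7208,67.8394) → (89.0032,60.7791) → (87.3466,52.4508) → (89.0032,44.1225) → (93.7208,37.0622) → (100.7811,32.3446) → (109.1094,30.6880) → (117.4377,32.3446) → (124.4980,37.0622) → (129.2156,44.1225) → (130.8722,52.4508), returning to the start.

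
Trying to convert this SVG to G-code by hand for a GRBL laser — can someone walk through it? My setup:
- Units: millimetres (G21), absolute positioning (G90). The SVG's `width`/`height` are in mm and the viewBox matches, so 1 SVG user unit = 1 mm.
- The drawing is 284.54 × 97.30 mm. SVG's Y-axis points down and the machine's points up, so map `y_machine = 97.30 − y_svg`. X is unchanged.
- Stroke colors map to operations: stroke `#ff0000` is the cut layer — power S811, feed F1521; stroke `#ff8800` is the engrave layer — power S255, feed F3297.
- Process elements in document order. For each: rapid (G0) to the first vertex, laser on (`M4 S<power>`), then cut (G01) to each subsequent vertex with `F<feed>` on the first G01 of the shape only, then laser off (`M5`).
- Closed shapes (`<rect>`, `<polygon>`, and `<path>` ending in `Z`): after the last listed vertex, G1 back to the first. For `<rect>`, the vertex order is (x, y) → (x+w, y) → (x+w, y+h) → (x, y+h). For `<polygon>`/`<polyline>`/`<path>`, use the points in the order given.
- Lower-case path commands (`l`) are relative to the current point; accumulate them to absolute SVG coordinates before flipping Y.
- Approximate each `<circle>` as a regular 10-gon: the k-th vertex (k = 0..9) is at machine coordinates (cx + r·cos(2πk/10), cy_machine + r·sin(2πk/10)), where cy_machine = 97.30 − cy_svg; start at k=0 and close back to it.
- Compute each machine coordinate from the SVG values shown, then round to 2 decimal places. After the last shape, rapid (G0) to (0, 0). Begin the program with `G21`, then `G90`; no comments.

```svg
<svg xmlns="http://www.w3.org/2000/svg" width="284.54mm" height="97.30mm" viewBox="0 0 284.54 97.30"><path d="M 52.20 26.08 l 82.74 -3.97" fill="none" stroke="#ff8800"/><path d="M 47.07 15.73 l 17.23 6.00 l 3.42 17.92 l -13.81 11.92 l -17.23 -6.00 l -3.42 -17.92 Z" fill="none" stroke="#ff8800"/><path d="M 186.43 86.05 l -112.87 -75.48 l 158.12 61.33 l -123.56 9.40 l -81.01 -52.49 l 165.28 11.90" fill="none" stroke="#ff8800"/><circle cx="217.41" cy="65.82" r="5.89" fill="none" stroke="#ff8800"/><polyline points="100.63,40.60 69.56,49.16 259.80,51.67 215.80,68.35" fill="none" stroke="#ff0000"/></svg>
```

G21
G90
G0 X52.20 Y71.22
M4 S255
G01 X134.94 Y75.19 F3297
M5
G0 X47.07 Y81.57
M4 S255
G01 X64.30 Y75.57 F3297
G01 X67.72 Y57.65
G01 X53.91 Y45.73
G01 X36.68 Y51.73
G01 X33.26 Y69.65
G01 X47.07 Y81.57
M5
G0 X186.43 Y11.25
M4 S255
G01 X73.56 Y86.73 F3297
G01 X231.68 Y25.40
G01 X108.12 Y16.00
G01 X27.11 Y68.49
G01 X192.39 Y56.59
M5
G0 X223.30 Y31.48
M4 S255
G01 X222.18 Y34.94 F3297
G01 X219.23 Y37.08
G01 X215.59 Y37.08
G01 X212.64 Y34.94
G01 X211.52 Y31.48
G01 X212.64 Y28.02
G01 X215.59 Y25.88
G01 X219.23 Y25.88
G01 X222.18 Y28.02
G01 X223.30 Y31.48
M5
G0 X100.63 Y56.70
M4 S811
G01 X69.56 Y48.14 F1521
G01 X259.80 Y45.63
G01 X215.80 Y28.95
M5
G0 X0.00 Y0.00

1 u = 1 mm; y_m = 97.30 − y.

[1] `<path>` line segment, #ff8800→engrave S255 F3297: (52.20,71.22) → (134.94,75.19)

[2] `<path>` regular polygon, #ff8800→engrave S255 F3297: (47.07,81.57) → (64.30,75.57) → (67.72,57.65) → (53.91,45.73) → (36.68,51.73) → (33.26,69.65) → (47.07,81.57) (closed)

[3] `<path>` open polyline, #ff8800→engrave S255 F3297: (186.43,11.25) → (73.56,86.73) → (231.68,25.40) → (108.12,16.00) → (27.11,68.49) → (192.39,56.59)

[4] `<circle>` circle, #ff8800→engrave S255 F3297: (223.30,31.48) → (222.18,34.94) → (219.23,37.08) → (215.59,37.08) → (212.64,34.94) → (211.52,31.48) → (212.64,28.02) → (215.59,25.88) → (219.23,25.88) → (222.18,28.02) → (223.30,31.48) (closed)

[5] `<polyline>` open polyline, #ff0000→cut S811 F1521: (100.63,56.70) → (69.56,48.14) → (259.80,45.63) → (215.80,28.95)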